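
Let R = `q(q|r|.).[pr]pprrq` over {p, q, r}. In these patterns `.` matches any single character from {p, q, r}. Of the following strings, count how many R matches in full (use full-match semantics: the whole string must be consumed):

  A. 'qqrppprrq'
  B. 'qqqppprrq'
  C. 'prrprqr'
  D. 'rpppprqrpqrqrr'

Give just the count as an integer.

2

A → match
B → match
C → no match — must start with 'q'
D → no match — must start with 'q'
Total matched: 2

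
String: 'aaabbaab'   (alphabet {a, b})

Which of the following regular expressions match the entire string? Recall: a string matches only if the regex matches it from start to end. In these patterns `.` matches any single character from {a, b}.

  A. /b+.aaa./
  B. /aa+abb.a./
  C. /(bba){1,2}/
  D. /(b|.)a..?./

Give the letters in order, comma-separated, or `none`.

A → no match — must start with 'b'
B → match
C → no match — must start with 'bba'
D → no match

B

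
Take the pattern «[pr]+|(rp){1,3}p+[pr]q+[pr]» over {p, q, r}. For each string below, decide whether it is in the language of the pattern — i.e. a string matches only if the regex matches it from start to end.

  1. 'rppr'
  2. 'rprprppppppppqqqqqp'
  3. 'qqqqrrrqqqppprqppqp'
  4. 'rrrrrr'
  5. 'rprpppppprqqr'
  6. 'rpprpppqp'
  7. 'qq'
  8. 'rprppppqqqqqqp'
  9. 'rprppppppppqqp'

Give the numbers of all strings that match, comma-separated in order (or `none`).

1 → match
2 → match
3 → no match
4 → match
5 → match
6 → no match
7 → no match
8 → match
9 → match

1, 2, 4, 5, 8, 9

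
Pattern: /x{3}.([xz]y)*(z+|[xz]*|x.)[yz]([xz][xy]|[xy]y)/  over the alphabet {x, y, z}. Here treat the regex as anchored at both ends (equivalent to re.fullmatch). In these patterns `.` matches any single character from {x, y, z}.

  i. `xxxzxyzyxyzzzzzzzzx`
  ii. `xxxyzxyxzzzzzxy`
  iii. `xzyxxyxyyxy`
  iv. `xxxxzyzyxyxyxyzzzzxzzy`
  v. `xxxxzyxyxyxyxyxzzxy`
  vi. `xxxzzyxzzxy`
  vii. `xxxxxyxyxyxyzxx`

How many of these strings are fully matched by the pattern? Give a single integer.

i → match
ii → no match
iii → no match
iv → match
v → match
vi → match
vii → match
Total matched: 5

5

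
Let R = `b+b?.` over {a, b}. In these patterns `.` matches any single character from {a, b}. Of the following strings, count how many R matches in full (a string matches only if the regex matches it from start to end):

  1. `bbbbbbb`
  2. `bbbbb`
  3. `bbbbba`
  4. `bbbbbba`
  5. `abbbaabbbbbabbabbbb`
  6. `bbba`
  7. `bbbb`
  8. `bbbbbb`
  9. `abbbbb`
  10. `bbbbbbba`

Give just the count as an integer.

8

1. `bbbbbbb` → match
2. `bbbbb` → match
3. `bbbbba` → match
4. `bbbbbba` → match
5 → no match — must start with `b`
6. `bbba` → match
7. `bbbb` → match
8. `bbbbbb` → match
9. `abbbbb` → no match — must start with `b`
10. `bbbbbbba` → match
Total matched: 8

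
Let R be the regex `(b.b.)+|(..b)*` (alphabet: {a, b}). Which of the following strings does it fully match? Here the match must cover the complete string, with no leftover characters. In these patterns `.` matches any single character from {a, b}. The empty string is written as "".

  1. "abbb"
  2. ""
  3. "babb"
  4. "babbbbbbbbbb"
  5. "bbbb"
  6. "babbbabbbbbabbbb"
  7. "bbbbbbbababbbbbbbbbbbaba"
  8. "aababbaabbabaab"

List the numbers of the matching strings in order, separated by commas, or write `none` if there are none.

2, 3, 4, 5, 6, 7, 8

1 → no match
2 → match
3 → match
4 → match
5 → match
6 → match
7 → match
8 → match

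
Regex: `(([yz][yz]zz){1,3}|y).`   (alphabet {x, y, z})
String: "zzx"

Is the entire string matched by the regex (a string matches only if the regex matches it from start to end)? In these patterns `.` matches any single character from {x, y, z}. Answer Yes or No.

No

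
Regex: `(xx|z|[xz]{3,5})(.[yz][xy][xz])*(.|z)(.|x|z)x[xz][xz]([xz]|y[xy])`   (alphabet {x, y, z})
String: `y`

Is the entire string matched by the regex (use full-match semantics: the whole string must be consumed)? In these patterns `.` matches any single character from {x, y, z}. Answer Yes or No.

No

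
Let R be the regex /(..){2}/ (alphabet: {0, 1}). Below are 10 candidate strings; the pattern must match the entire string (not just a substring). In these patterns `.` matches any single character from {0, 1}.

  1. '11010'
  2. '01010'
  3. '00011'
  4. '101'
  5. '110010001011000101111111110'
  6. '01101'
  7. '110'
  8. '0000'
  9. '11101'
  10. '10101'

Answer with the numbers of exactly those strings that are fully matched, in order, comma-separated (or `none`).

8

1 → no match
2 → no match
3 → no match
4 → no match
5 → no match
6 → no match
7 → no match
8 → match
9 → no match
10 → no match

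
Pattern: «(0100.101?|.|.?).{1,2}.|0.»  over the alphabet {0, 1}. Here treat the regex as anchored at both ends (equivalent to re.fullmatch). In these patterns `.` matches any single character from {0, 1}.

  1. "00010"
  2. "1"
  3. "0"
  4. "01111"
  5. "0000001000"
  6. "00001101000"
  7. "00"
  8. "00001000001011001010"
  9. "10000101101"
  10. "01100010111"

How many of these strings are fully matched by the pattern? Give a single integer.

1. "00010" → no match
2. "1" → no match
3. "0" → no match
4. "01111" → no match
5. "0000001000" → no match
6. "00001101000" → no match
7. "00" → match
8 → no match
9. "10000101101" → no match
10. "01100010111" → no match
Total matched: 1

1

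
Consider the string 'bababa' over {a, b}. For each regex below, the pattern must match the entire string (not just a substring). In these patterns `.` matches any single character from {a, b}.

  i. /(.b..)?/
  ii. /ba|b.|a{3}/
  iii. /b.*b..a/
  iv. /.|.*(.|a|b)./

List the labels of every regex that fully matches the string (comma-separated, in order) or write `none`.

iii, iv

i → no match
ii → no match
iii → match
iv → match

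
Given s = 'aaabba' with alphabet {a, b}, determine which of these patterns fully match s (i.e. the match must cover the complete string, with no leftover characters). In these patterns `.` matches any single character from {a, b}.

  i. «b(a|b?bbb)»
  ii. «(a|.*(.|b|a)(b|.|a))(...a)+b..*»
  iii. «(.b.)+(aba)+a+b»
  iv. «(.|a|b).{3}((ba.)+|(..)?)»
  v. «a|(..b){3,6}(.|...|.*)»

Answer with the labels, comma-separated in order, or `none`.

i → no match — must start with 'b'
ii → no match
iii → no match — must end with 'ab'
iv → match
v → no match

iv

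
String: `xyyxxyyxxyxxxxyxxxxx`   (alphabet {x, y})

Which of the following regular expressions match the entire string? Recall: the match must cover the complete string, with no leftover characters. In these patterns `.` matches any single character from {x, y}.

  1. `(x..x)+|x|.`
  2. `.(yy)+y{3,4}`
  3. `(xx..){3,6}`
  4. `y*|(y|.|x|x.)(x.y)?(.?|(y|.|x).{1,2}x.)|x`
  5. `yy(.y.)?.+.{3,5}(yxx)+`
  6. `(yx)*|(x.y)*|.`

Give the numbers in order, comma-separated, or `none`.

1 → match
2 → no match — must end with `y`
3 → no match — must start with `xx`
4 → no match
5 → no match — must start with `yy`
6 → no match

1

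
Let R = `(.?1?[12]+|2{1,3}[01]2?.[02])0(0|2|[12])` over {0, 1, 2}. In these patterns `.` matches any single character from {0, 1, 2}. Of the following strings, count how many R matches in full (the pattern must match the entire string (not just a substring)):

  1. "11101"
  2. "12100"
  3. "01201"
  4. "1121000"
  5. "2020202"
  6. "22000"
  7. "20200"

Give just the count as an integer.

4

1 → match
2 → match
3 → match
4 → no match
5 → match
6 → no match
7 → no match
Total matched: 4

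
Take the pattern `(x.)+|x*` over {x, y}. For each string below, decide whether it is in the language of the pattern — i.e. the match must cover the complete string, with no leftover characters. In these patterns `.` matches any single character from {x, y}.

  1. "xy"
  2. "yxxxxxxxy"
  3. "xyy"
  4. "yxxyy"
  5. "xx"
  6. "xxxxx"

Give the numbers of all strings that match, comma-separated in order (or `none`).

1, 5, 6

1 → match
2 → no match
3 → no match
4 → no match
5 → match
6 → match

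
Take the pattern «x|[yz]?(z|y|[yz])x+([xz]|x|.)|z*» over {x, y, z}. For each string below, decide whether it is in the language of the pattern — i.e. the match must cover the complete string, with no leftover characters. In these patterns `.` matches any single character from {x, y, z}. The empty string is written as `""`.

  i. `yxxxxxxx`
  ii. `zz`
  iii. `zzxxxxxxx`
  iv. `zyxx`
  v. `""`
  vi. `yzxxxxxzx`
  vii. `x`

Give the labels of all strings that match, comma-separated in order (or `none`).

i → match
ii → match
iii → match
iv → match
v → match
vi → no match
vii → match

i, ii, iii, iv, v, vii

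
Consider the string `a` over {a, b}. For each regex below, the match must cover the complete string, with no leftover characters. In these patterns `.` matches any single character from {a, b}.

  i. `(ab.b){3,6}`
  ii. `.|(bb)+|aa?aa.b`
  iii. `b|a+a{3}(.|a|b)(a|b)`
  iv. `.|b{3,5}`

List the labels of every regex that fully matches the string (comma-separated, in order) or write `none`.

ii, iv

i → no match — must start with `ab`
ii → match
iii → no match
iv → match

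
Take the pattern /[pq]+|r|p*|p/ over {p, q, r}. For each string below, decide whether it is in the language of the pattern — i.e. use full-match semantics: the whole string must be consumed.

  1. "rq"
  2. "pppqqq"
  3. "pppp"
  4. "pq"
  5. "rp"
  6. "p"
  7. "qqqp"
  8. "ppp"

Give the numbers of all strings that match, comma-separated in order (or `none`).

2, 3, 4, 6, 7, 8

1 → no match
2 → match
3 → match
4 → match
5 → no match
6 → match
7 → match
8 → match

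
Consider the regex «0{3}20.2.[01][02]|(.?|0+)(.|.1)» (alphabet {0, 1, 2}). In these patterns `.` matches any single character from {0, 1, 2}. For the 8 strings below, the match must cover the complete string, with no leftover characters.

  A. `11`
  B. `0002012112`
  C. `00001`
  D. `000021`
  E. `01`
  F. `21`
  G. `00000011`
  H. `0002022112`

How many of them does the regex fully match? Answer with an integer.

A. `11` → match
B. `0002012112` → match
C. `00001` → match
D. `000021` → match
E. `01` → match
F. `21` → match
G. `00000011` → match
H. `0002022112` → match
Total matched: 8

8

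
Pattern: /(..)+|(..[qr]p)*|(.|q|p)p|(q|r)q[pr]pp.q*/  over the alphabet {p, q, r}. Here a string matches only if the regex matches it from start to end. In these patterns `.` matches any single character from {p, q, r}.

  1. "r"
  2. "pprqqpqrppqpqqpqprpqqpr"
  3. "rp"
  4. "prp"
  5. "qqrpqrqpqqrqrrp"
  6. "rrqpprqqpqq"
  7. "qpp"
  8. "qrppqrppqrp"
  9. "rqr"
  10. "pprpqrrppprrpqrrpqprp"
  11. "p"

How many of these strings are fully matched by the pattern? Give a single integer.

1

1 → no match
2 → no match
3 → match
4 → no match
5 → no match
6 → no match
7 → no match
8 → no match
9 → no match
10 → no match
11 → no match
Total matched: 1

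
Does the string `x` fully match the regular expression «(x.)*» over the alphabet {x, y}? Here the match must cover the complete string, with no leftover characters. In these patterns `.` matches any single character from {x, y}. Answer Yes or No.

No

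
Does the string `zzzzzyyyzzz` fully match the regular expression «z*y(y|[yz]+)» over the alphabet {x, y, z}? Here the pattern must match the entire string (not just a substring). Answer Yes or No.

Yes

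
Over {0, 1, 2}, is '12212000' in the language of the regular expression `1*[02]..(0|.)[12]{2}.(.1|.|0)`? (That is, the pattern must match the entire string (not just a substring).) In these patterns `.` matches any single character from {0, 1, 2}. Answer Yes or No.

No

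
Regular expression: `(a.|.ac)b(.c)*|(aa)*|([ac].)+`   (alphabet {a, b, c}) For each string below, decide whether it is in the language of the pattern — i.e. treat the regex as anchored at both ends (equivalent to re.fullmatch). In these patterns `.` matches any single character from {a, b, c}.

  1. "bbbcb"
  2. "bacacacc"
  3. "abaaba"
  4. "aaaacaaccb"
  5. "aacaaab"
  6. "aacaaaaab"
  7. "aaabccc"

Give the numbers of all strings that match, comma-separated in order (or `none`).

1 → no match
2 → no match
3 → no match
4 → match
5 → no match
6 → no match
7 → no match

4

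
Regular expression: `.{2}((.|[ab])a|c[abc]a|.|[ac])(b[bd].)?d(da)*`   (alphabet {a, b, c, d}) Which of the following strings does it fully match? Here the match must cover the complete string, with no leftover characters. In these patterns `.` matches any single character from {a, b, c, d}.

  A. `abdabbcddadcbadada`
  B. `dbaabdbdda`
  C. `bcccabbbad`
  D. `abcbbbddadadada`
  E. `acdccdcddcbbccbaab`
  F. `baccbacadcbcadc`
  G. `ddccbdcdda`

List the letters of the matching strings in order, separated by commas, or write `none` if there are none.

A → no match
B. `dbaabdbdda` → match
C. `bcccabbbad` → no match
D → match
E → no match
F → no match
G. `ddccbdcdda` → no match

B, D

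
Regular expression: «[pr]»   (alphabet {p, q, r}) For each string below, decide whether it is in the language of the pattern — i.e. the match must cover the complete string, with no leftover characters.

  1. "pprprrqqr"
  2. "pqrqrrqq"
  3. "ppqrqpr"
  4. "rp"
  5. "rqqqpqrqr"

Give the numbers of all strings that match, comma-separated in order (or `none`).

none

1 → no match
2 → no match
3 → no match
4 → no match
5 → no match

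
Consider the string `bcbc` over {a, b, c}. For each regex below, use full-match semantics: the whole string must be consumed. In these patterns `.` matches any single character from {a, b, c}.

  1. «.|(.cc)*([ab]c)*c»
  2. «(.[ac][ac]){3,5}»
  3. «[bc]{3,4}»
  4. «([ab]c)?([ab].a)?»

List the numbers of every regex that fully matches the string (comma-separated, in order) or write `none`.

3

1 → no match
2 → no match
3 → match
4 → no match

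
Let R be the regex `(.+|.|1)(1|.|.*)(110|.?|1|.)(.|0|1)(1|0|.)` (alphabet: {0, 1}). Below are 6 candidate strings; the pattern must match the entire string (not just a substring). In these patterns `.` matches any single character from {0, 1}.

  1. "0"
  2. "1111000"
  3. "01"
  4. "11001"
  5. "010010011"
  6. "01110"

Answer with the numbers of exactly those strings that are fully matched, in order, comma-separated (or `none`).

2, 4, 5, 6

1 → no match
2 → match
3 → no match
4 → match
5 → match
6 → match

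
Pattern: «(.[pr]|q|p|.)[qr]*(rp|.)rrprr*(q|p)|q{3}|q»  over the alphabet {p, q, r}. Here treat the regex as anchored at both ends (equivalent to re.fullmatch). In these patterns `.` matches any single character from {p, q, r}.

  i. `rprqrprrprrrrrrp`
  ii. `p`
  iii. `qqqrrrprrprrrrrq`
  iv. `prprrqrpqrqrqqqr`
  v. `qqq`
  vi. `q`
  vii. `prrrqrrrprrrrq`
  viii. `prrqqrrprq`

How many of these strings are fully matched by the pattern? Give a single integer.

6

i → match
ii. `p` → no match
iii → match
iv → no match
v. `qqq` → match
vi. `q` → match
vii → match
viii. `prrqqrrprq` → match
Total matched: 6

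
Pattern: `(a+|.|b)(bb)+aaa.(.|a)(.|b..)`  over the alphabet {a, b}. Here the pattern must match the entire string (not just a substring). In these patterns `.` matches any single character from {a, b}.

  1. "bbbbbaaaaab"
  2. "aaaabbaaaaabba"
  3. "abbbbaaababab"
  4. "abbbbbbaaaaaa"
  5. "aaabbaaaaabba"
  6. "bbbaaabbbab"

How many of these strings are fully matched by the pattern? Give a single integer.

1. "bbbbbaaaaab" → match
2 → match
3 → match
4 → match
5 → match
6. "bbbaaabbbab" → match
Total matched: 6

6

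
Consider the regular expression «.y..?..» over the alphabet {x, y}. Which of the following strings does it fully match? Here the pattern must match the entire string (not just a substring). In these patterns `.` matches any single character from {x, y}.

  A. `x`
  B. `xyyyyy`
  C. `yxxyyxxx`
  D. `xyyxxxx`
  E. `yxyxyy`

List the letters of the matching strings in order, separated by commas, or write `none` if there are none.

B

A. `x` → no match
B. `xyyyyy` → match
C. `yxxyyxxx` → no match
D. `xyyxxxx` → no match
E. `yxyxyy` → no match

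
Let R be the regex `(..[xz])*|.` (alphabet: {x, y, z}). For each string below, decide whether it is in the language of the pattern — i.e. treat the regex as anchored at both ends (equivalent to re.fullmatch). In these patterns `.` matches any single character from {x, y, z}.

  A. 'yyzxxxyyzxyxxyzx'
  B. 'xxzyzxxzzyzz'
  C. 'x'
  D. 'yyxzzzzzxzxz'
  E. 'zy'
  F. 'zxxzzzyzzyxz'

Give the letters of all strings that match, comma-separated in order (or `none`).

A → no match
B. 'xxzyzxxzzyzz' → match
C. 'x' → match
D. 'yyxzzzzzxzxz' → match
E. 'zy' → no match
F. 'zxxzzzyzzyxz' → match

B, C, D, F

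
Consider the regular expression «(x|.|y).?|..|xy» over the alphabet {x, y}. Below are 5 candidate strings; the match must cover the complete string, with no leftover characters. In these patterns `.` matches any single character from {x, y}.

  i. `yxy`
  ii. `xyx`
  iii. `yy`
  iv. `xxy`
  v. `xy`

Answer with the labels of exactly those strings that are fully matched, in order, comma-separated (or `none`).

iii, v

i → no match
ii → no match
iii → match
iv → no match
v → match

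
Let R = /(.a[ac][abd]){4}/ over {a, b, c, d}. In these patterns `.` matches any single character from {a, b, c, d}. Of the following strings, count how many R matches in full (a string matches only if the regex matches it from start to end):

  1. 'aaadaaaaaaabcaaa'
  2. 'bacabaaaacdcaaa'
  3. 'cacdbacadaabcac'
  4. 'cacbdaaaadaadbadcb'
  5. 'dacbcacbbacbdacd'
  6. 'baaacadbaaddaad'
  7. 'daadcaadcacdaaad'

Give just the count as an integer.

3

1 → match
2 → no match
3 → no match
4 → no match
5 → match
6 → no match
7 → match
Total matched: 3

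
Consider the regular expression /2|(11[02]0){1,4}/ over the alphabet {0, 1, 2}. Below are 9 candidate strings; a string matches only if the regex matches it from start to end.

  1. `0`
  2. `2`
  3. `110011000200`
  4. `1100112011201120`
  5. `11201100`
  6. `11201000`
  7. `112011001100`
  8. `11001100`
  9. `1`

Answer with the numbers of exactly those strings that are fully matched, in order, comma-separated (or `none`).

2, 4, 5, 7, 8

1. `0` → no match
2. `2` → match
3. `110011000200` → no match
4 → match
5. `11201100` → match
6. `11201000` → no match
7. `112011001100` → match
8. `11001100` → match
9. `1` → no match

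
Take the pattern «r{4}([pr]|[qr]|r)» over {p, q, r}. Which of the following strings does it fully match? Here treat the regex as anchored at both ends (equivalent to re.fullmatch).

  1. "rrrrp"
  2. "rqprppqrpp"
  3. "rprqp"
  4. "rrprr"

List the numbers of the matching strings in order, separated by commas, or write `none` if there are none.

1

1 → match
2 → no match
3 → no match
4 → no match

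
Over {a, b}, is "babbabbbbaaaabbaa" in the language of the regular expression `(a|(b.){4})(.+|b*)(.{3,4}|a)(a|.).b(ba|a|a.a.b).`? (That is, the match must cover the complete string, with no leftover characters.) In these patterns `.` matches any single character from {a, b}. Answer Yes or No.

No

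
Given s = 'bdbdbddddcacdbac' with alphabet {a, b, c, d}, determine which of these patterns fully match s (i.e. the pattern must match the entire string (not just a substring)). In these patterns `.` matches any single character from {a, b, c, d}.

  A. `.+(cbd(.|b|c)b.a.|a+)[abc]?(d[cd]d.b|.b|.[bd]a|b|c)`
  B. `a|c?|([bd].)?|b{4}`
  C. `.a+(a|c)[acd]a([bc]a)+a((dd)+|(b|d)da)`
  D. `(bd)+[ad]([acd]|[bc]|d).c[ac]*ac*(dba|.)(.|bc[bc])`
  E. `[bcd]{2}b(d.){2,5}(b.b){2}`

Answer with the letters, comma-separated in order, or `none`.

A → match
B → no match
C → no match
D → match
E → no match — must end with 'b'

A, D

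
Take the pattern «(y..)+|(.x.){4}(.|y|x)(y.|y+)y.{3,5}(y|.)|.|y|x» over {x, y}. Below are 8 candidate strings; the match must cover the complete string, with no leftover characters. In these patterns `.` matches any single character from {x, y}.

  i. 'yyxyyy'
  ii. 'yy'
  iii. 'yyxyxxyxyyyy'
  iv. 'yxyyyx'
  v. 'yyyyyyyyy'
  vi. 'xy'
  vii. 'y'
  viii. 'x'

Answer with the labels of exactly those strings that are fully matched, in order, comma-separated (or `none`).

i, iii, iv, v, vii, viii

i. 'yyxyyy' → match
ii. 'yy' → no match
iii. 'yyxyxxyxyyyy' → match
iv. 'yxyyyx' → match
v. 'yyyyyyyyy' → match
vi. 'xy' → no match
vii. 'y' → match
viii. 'x' → match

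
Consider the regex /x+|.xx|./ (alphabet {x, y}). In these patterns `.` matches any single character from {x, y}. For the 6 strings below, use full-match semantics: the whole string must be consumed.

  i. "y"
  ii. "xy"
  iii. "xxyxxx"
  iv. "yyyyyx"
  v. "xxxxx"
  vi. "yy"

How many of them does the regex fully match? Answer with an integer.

2

i → match
ii → no match
iii → no match
iv → no match
v → match
vi → no match
Total matched: 2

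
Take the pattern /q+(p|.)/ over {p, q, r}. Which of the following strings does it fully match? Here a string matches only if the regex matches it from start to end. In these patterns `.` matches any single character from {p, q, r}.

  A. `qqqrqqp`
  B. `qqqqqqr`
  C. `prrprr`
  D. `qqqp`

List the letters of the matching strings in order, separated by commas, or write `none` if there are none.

B, D

A → no match
B → match
C → no match — must start with `q`
D → match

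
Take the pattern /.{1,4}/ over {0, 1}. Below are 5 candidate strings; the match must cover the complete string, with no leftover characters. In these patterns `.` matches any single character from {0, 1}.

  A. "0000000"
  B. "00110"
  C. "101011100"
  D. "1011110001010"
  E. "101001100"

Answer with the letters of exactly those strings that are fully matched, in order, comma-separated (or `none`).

A → no match
B → no match
C → no match
D → no match
E → no match

none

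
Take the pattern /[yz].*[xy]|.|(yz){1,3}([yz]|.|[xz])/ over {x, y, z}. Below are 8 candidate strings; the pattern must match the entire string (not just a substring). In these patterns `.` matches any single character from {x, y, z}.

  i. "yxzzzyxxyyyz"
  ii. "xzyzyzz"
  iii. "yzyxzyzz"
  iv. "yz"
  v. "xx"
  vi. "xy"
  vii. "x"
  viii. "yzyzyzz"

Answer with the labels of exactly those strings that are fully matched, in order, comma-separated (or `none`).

i → no match
ii → no match
iii → no match
iv → no match
v → no match
vi → no match
vii → match
viii → match

vii, viii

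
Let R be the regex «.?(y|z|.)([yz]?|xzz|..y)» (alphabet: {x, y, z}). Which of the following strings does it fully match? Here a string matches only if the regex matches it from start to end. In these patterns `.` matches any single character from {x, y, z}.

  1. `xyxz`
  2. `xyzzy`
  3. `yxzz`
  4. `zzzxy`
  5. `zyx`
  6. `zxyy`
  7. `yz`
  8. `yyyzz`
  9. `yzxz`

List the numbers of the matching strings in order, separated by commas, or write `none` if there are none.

2, 3, 4, 6, 7

1 → no match
2 → match
3 → match
4 → match
5 → no match
6 → match
7 → match
8 → no match
9 → no match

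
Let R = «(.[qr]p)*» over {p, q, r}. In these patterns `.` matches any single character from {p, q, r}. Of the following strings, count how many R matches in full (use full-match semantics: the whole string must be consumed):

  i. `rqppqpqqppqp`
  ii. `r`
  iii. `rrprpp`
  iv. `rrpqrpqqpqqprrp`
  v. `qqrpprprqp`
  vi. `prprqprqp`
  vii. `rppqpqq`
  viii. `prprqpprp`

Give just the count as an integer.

i → match
ii → no match
iii → no match
iv → match
v → no match
vi → match
vii → no match
viii → match
Total matched: 4

4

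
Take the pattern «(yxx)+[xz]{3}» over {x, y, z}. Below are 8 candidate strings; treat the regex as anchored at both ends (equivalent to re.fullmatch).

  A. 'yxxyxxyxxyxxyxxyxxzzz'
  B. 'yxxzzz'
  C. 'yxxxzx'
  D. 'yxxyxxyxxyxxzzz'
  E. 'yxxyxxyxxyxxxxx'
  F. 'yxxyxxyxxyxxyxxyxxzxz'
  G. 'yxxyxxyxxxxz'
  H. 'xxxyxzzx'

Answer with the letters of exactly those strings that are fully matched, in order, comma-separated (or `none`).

A, B, C, D, E, F, G

A → match
B → match
C → match
D → match
E → match
F → match
G → match
H → no match — must start with 'yxx'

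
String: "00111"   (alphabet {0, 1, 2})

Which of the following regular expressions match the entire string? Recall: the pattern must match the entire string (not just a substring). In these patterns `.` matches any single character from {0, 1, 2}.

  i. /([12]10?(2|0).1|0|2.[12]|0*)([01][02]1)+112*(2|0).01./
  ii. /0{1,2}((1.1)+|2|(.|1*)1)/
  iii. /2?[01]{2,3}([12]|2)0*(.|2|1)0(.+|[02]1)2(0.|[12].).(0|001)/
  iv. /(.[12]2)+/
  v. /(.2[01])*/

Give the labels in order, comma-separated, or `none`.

ii

i → no match
ii → match
iii → no match
iv → no match — must end with "2"
v → no match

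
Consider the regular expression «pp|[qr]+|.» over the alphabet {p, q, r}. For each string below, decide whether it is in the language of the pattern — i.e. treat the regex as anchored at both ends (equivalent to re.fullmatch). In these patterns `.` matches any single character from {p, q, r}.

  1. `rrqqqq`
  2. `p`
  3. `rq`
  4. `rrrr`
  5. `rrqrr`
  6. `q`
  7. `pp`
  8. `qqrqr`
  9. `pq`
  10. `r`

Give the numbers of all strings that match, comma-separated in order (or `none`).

1, 2, 3, 4, 5, 6, 7, 8, 10

1 → match
2 → match
3 → match
4 → match
5 → match
6 → match
7 → match
8 → match
9 → no match
10 → match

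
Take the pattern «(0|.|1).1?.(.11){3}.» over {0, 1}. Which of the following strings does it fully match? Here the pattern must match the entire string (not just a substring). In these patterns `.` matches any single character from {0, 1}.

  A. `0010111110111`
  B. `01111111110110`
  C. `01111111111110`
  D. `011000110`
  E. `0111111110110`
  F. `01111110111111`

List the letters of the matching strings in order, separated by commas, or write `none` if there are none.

A → match
B → match
C → match
D. `011000110` → no match
E → match
F → match

A, B, C, E, F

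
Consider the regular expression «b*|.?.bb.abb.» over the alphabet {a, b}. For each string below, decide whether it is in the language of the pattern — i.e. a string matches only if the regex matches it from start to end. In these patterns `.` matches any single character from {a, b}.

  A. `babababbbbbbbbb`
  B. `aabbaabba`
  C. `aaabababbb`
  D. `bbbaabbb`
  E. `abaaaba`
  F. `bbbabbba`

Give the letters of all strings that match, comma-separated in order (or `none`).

B, D

A → no match
B → match
C → no match
D → match
E → no match
F → no match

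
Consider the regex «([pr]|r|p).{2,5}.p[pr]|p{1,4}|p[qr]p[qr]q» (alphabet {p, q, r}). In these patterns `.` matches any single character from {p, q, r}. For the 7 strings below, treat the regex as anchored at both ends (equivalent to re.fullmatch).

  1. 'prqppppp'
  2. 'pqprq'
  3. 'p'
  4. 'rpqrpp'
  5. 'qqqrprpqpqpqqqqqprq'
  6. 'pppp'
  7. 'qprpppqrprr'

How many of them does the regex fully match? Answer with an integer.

5

1 → match
2 → match
3 → match
4 → match
5 → no match
6 → match
7 → no match
Total matched: 5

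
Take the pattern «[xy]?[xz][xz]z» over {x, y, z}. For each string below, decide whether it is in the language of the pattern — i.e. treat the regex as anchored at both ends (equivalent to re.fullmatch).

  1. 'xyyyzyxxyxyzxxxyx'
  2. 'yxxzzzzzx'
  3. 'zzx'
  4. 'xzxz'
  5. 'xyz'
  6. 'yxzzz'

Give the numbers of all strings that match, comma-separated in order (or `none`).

4

1 → no match — must end with 'z'
2 → no match — must end with 'z'
3 → no match — must end with 'z'
4 → match
5 → no match
6 → no match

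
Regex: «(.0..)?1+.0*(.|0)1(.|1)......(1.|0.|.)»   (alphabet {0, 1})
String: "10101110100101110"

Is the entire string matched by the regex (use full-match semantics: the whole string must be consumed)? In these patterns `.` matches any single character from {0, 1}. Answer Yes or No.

Yes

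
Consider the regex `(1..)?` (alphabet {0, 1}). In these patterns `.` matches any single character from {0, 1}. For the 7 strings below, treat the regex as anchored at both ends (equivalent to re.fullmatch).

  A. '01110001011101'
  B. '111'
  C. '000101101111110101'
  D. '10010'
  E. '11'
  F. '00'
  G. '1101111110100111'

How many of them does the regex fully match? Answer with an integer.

A → no match
B. '111' → match
C → no match
D. '10010' → no match
E. '11' → no match
F. '00' → no match
G → no match
Total matched: 1

1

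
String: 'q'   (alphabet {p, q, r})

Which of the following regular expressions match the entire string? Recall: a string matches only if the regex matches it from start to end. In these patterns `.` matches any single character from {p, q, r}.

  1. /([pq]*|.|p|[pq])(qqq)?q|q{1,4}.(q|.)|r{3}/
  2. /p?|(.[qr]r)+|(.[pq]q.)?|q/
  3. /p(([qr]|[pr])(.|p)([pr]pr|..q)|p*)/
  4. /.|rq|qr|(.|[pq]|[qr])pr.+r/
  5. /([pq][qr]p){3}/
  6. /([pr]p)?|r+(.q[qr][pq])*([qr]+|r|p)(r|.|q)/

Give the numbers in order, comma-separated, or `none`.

1 → match
2 → match
3 → no match — must start with 'p'
4 → match
5 → no match — must end with 'p'
6 → no match

1, 2, 4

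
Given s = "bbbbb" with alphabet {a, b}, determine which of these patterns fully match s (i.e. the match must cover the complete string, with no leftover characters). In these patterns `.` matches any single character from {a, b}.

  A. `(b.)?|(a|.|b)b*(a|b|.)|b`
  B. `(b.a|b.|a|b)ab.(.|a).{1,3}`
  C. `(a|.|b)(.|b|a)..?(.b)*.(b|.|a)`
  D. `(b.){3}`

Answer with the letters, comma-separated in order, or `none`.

A → match
B → no match
C → match
D → no match

A, C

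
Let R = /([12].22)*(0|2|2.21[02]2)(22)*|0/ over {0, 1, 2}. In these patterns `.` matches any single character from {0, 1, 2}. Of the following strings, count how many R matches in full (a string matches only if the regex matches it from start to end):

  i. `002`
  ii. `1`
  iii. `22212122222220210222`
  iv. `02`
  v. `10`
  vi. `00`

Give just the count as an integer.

0

i → no match
ii → no match
iii → no match
iv → no match
v → no match
vi → no match
Total matched: 0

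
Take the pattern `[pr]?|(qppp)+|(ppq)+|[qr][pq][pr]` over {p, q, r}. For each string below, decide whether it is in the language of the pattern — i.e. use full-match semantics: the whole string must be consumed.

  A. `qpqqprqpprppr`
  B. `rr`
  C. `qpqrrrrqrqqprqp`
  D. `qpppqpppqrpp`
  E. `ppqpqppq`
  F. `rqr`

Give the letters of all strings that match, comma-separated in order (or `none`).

A → no match
B → no match
C → no match
D → no match
E → no match
F → match

F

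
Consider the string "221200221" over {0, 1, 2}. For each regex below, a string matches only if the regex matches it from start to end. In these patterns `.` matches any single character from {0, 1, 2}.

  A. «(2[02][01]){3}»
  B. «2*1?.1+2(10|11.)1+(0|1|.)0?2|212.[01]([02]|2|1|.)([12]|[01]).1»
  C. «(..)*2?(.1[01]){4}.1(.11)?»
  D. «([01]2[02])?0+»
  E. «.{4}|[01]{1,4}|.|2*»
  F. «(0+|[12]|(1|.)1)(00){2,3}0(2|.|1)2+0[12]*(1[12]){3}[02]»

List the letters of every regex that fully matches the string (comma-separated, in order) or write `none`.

A → match
B → no match
C → no match
D → no match — must end with "0"
E → no match
F → no match

A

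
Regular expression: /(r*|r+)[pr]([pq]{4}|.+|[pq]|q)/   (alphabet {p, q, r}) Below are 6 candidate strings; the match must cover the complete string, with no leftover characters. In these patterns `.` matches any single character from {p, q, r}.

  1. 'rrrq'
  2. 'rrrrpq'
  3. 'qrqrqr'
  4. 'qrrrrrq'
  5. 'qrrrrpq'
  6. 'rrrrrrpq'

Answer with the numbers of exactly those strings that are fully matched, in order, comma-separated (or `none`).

1, 2, 6

1 → match
2 → match
3 → no match
4 → no match
5 → no match
6 → match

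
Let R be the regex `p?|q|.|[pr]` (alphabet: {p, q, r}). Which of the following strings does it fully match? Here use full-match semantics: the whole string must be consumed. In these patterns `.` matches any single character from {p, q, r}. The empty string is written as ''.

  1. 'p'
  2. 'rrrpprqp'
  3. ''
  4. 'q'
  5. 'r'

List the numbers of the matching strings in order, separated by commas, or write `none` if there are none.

1, 3, 4, 5

1 → match
2 → no match
3 → match
4 → match
5 → match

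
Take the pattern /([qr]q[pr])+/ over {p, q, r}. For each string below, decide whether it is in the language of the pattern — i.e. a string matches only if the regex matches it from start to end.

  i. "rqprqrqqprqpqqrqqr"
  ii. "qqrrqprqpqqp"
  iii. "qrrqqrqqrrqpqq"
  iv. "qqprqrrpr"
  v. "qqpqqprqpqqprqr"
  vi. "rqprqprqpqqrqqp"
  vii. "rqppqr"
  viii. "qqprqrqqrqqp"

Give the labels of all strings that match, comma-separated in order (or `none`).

i, ii, v, vi, viii

i → match
ii → match
iii → no match
iv → no match
v → match
vi → match
vii → no match
viii → match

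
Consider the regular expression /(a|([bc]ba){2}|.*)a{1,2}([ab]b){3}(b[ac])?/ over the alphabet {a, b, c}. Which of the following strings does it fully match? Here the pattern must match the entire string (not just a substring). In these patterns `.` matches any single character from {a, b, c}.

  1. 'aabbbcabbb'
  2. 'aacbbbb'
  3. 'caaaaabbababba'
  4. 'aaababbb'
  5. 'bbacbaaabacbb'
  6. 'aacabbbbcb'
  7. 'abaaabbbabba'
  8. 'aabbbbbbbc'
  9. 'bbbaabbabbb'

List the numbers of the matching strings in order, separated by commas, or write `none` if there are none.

1 → no match
2 → no match
3 → match
4 → match
5 → no match
6 → no match
7 → match
8 → match
9 → match

3, 4, 7, 8, 9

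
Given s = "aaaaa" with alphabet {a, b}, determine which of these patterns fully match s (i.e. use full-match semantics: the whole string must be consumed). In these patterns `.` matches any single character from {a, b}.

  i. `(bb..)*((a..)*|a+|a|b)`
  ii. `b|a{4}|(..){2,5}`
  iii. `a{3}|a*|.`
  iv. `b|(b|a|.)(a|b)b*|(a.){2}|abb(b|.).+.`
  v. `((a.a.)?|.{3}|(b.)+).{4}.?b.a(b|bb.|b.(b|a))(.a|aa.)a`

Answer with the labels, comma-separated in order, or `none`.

i, iii

i → match
ii → no match
iii → match
iv → no match
v → no match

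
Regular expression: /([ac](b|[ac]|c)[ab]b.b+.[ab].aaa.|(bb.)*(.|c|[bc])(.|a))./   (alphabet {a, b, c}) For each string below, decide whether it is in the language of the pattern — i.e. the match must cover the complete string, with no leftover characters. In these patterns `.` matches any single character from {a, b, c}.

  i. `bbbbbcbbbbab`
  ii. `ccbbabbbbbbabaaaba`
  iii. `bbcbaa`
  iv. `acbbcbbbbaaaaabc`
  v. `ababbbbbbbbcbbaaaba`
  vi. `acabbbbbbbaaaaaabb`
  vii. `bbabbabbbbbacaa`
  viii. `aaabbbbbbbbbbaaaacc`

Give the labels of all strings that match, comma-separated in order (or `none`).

i, ii, iii, iv, v, vi, vii, viii

i → match
ii → match
iii → match
iv → match
v → match
vi → match
vii → match
viii → match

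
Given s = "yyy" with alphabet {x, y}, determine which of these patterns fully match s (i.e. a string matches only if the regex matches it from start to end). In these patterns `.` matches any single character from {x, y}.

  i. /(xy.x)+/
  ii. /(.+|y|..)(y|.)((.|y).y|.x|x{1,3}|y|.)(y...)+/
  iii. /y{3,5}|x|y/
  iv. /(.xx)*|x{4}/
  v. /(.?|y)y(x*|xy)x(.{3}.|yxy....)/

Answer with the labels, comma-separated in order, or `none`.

i → no match — must start with "xy"
ii → no match
iii → match
iv → no match
v → no match

iii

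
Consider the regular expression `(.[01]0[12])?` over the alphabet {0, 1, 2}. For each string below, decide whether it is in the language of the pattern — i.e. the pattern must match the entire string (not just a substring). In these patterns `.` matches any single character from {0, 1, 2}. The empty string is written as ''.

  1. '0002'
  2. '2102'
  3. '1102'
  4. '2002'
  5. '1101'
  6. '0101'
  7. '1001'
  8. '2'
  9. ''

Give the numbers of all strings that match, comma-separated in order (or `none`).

1 → match
2 → match
3 → match
4 → match
5 → match
6 → match
7 → match
8 → no match
9 → match

1, 2, 3, 4, 5, 6, 7, 9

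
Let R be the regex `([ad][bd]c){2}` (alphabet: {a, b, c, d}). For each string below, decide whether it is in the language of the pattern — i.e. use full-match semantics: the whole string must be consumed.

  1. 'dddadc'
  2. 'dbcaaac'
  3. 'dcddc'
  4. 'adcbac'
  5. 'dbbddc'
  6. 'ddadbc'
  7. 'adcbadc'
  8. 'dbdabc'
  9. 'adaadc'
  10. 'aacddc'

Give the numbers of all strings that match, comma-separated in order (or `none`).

1 → no match
2 → no match
3 → no match
4 → no match
5 → no match
6 → no match
7 → no match
8 → no match
9 → no match
10 → no match

none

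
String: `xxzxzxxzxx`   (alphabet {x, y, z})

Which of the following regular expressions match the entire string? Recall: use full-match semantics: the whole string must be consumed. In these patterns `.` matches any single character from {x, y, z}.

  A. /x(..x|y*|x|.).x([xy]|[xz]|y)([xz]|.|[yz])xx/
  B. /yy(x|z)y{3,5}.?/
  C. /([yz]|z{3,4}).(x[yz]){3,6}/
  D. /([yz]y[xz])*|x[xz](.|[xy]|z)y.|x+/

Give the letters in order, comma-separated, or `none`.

A → match
B → no match — must start with `yy`
C → no match
D → no match

A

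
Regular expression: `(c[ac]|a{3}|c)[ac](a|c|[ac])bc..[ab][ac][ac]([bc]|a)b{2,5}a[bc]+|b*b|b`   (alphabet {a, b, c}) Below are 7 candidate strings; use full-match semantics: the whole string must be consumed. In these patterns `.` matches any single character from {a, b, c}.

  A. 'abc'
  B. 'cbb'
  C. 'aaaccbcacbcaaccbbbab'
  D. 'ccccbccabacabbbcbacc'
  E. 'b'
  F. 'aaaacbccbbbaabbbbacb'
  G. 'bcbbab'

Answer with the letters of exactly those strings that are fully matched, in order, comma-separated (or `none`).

E

A → no match
B → no match
C → no match
D → no match
E → match
F → no match
G → no match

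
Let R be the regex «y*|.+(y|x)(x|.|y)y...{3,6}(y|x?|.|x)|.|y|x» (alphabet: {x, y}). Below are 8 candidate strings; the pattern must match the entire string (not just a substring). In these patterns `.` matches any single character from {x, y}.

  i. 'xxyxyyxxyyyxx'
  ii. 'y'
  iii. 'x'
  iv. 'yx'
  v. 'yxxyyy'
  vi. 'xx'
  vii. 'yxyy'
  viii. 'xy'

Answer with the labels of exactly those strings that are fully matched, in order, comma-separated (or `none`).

i → match
ii. 'y' → match
iii. 'x' → match
iv. 'yx' → no match
v. 'yxxyyy' → no match
vi. 'xx' → no match
vii. 'yxyy' → no match
viii. 'xy' → no match

i, ii, iii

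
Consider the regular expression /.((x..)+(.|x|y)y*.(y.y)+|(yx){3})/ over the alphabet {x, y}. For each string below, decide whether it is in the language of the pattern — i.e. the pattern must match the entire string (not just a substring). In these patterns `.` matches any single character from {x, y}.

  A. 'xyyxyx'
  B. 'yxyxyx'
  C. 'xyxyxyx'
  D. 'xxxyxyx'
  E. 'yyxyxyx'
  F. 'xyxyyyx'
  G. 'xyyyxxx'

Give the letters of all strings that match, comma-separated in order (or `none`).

A. 'xyyxyx' → no match
B. 'yxyxyx' → no match
C. 'xyxyxyx' → match
D. 'xxxyxyx' → no match
E. 'yyxyxyx' → match
F. 'xyxyyyx' → no match
G. 'xyyyxxx' → no match

C, E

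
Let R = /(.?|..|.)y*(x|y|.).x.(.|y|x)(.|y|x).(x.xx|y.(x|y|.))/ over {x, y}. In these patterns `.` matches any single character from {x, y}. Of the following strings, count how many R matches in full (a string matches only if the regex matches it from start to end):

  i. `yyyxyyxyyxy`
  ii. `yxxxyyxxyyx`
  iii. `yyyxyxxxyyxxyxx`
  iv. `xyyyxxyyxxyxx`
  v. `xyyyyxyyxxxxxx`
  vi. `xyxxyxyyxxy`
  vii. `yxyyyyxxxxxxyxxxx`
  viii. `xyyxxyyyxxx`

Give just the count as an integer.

i → match
ii → match
iii → no match
iv → match
v → match
vi → no match
vii → match
viii → no match
Total matched: 5

5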